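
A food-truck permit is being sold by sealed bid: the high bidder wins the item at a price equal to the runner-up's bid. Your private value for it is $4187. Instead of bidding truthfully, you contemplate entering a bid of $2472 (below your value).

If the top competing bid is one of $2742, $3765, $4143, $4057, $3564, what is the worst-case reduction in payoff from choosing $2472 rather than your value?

$2742: truthful gives $1445, deviation gives $0 → loss $1445.
$3765: truthful gives $422, deviation gives $0 → loss $422.
$4143: truthful gives $44, deviation gives $0 → loss $44.
$4057: truthful gives $130, deviation gives $0 → loss $130.
$3564: truthful gives $623, deviation gives $0 → loss $623.
Maximum loss: $1445.

$1445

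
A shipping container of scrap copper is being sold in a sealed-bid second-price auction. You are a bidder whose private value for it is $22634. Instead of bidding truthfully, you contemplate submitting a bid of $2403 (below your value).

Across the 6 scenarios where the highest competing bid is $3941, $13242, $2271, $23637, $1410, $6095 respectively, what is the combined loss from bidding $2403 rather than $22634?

$44624

The deviation costs you only when the competing bid falls strictly between $2403 and $22634; elsewhere both bids give the same outcome.
$3941: truthful payoff $18693, deviation payoff $0 → loss $18693.
$13242: truthful payoff $9392, deviation payoff $0 → loss $9392.
$2271: outcomes coincide → loss $0.
$23637: outcomes coincide → loss $0.
$1410: outcomes coincide → loss $0.
$6095: truthful payoff $16539, deviation payoff $0 → loss $16539.
Total loss = $18693 + $9392 + $16539 = $44624.
Because the price is fixed by the runner-up's bid, deviating from your value can only change a good outcome into a bad one — never the reverse.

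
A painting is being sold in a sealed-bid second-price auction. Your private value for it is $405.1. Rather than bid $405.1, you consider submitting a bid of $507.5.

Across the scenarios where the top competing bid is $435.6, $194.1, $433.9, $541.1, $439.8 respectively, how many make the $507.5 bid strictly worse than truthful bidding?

The deviation hurts exactly when the highest competing bid lies strictly between $405.1 and $507.5 — overbidding then wins at a price above your value.
$435.6: inside the interval → strictly worse (loss $30.5).
$194.1: below both → same outcome either way.
$433.9: inside the interval → strictly worse (loss $28.8).
$541.1: above both → same outcome either way.
$439.8: inside the interval → strictly worse (loss $34.7).
Count: 3.

3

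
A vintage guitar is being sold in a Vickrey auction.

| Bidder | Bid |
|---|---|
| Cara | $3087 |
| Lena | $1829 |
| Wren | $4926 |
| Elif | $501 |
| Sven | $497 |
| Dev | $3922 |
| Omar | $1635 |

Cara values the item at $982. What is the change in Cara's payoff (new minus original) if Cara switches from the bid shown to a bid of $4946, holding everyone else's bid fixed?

The highest bid among the other bidders is $4926; Cara's bid doesn't change that.
Original bid $3087: Cara is not highest (top rival bid is $4926); payoff $0.
Alternative bid $4946: Cara is highest, pays the top rival bid $4926; payoff $982 − $4926 = −$3944.
Change in payoff = −$3944 − ($0) = −$3944.

−$3944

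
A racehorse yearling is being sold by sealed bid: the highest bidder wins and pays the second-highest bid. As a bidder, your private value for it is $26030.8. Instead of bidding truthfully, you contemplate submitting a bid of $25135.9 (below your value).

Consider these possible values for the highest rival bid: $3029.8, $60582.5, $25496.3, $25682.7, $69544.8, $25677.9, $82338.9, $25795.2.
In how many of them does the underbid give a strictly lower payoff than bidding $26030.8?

The deviation hurts exactly when the highest competing bid lies strictly between $25135.9 and $26030.8 — underbidding then forfeits a profitable win.
$3029.8: below both → same outcome either way.
$60582.5: above both → same outcome either way.
$25496.3: inside the interval → strictly worse (loss $534.5).
$25682.7: inside the interval → strictly worse (loss $348.1).
$69544.8: above both → same outcome either way.
$25677.9: inside the interval → strictly worse (loss $352.9).
$82338.9: above both → same outcome either way.
$25795.2: inside the interval → strictly worse (loss $235.6).
Count: 4.

4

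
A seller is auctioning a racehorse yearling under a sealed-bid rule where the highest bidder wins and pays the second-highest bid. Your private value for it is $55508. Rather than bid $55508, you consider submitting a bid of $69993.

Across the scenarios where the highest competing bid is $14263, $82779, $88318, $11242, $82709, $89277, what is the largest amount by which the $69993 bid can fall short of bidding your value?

$14263: same outcome either way → loss $0.
$82779: same outcome either way → loss $0.
$88318: same outcome either way → loss $0.
$11242: same outcome either way → loss $0.
$82709: same outcome either way → loss $0.
$89277: same outcome either way → loss $0.
Maximum loss: $0.

$0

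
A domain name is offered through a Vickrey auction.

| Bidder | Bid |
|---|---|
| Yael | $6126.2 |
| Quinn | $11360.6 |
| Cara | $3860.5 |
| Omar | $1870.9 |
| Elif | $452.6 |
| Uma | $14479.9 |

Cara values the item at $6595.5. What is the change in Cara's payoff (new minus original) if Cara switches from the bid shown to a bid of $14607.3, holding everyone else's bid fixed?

The highest bid among the other bidders is $14479.9; Cara's bid doesn't change that.
Original bid $3860.5: Cara is not highest (top rival bid is $14479.9); payoff $0.
Alternative bid $14607.3: Cara is highest, pays the top rival bid $14479.9; payoff $6595.5 − $14479.9 = −$7884.4.
Change in payoff = −$7884.4 − ($0) = −$7884.4.

−$7884.4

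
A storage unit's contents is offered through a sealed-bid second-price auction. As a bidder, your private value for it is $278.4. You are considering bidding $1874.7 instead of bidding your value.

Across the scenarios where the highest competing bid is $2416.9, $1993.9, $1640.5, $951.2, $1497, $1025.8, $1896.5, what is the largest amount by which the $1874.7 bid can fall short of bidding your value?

$2416.9: same outcome either way → loss $0.
$1993.9: same outcome either way → loss $0.
$1640.5: truthful gives $0, deviation gives −$1362.1 → loss $1362.1.
$951.2: truthful gives $0, deviation gives −$672.8 → loss $672.8.
$1497: truthful gives $0, deviation gives −$1218.6 → loss $1218.6.
$1025.8: truthful gives $0, deviation gives −$747.4 → loss $747.4.
$1896.5: same outcome either way → loss $0.
Maximum loss: $1362.1.

$1362.1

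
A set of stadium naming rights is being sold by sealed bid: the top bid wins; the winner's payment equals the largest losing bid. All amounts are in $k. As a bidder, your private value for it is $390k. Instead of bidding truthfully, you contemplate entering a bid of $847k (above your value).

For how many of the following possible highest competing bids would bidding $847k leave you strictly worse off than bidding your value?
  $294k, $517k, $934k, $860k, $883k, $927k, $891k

1

The deviation hurts exactly when the highest competing bid lies strictly between $390k and $847k — overbidding then wins at a price above your value.
$294k: below both → same outcome either way.
$517k: inside the interval → strictly worse (loss $127k).
$934k: above both → same outcome either way.
$860k: above both → same outcome either way.
$883k: above both → same outcome either way.
$927k: above both → same outcome either way.
$891k: above both → same outcome either way.
Count: 1.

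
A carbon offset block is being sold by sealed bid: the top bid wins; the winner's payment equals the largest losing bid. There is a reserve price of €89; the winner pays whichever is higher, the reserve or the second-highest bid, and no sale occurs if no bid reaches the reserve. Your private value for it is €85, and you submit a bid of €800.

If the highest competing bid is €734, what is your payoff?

Your bid €800 is the highest and exceeds the reserve.
Price = max(second-highest bid, reserve) = max(€734, €89) = €734.
Payoff = €85 − €734 = −€649.

−€649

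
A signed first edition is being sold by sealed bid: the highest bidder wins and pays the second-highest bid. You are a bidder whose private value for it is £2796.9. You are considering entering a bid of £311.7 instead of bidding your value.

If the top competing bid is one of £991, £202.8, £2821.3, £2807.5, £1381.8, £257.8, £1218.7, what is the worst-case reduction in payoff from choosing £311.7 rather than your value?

£991: truthful gives £1805.9, deviation gives £0 → loss £1805.9.
£202.8: same outcome either way → loss £0.
£2821.3: same outcome either way → loss £0.
£2807.5: same outcome either way → loss £0.
£1381.8: truthful gives £1415.1, deviation gives £0 → loss £1415.1.
£257.8: same outcome either way → loss £0.
£1218.7: truthful gives £1578.2, deviation gives £0 → loss £1578.2.
Maximum loss: £1805.9.

£1805.9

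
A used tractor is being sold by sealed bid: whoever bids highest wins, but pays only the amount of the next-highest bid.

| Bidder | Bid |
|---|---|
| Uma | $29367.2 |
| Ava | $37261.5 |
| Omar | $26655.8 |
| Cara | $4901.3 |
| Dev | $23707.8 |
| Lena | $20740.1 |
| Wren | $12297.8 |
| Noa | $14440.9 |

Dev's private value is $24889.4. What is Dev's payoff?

Highest bid: Ava at $37261.5, so Ava wins.
Second-highest bid: Uma at $29367.2 — that is the price the winner pays.
Dev did not win, so Dev pays nothing and receives nothing: payoff $0.

$0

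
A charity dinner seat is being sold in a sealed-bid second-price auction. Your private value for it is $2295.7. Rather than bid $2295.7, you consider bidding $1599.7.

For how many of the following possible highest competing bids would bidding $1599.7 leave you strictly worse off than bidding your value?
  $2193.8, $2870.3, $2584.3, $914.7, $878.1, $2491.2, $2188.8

2

The deviation hurts exactly when the highest competing bid lies strictly between $1599.7 and $2295.7 — underbidding then forfeits a profitable win.
$2193.8: inside the interval → strictly worse (loss $101.9).
$2870.3: above both → same outcome either way.
$2584.3: above both → same outcome either way.
$914.7: below both → same outcome either way.
$878.1: below both → same outcome either way.
$2491.2: above both → same outcome either way.
$2188.8: inside the interval → strictly worse (loss $106.9).
Count: 2.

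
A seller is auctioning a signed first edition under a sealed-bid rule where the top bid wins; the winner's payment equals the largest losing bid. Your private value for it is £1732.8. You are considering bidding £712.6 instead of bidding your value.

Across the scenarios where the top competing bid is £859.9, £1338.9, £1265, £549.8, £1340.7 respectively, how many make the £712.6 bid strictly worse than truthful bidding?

The deviation hurts exactly when the highest competing bid lies strictly between £712.6 and £1732.8 — underbidding then forfeits a profitable win.
£859.9: inside the interval → strictly worse (loss £872.9).
£1338.9: inside the interval → strictly worse (loss £393.9).
£1265: inside the interval → strictly worse (loss £467.8).
£549.8: below both → same outcome either way.
£1340.7: inside the interval → strictly worse (loss £392.1).
Count: 4.

4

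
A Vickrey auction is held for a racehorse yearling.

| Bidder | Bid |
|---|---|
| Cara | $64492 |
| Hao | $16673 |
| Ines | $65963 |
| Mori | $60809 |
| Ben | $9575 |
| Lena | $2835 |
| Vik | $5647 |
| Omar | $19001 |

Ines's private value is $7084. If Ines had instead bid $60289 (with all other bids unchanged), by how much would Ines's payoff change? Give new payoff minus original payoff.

$57408

The highest bid among the other bidders is $64492; Ines's bid doesn't change that.
Original bid $65963: Ines is highest, pays the top rival bid $64492; payoff $7084 − $64492 = −$57408.
Alternative bid $60289: Ines is not highest (top rival bid is $64492); payoff $0.
Change in payoff = $0 − (−$57408) = $57408.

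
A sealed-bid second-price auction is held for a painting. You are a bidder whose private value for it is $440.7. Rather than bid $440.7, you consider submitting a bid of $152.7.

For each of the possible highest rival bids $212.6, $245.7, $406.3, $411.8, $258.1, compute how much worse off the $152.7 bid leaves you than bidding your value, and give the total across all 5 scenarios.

The deviation costs you only when the competing bid falls strictly between $152.7 and $440.7; elsewhere both bids give the same outcome.
$212.6: truthful payoff $228.1, deviation payoff $0 → loss $228.1.
$245.7: truthful payoff $195, deviation payoff $0 → loss $195.
$406.3: truthful payoff $34.4, deviation payoff $0 → loss $34.4.
$411.8: truthful payoff $28.9, deviation payoff $0 → loss $28.9.
$258.1: truthful payoff $182.6, deviation payoff $0 → loss $182.6.
Total loss = $228.1 + $195 + $34.4 + $28.9 + $182.6 = $669.

$669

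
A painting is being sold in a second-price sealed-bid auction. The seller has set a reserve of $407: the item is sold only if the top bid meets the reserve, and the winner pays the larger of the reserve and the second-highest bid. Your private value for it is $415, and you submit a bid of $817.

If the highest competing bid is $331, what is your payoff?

Your bid $817 is the highest and exceeds the reserve.
Price = max(second-highest bid, reserve) = max($331, $407) = $407.
Payoff = $415 − $407 = $8.

$8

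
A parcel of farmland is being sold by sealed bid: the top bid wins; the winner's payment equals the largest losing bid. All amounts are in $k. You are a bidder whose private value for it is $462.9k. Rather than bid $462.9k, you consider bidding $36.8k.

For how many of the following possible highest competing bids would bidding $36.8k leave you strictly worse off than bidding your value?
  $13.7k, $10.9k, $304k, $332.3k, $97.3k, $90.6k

The deviation hurts exactly when the highest competing bid lies strictly between $36.8k and $462.9k — underbidding then forfeits a profitable win.
$13.7k: below both → same outcome either way.
$10.9k: below both → same outcome either way.
$304k: inside the interval → strictly worse (loss $158.9k).
$332.3k: inside the interval → strictly worse (loss $130.6k).
$97.3k: inside the interval → strictly worse (loss $365.6k).
$90.6k: inside the interval → strictly worse (loss $372.3k).
Count: 4.

4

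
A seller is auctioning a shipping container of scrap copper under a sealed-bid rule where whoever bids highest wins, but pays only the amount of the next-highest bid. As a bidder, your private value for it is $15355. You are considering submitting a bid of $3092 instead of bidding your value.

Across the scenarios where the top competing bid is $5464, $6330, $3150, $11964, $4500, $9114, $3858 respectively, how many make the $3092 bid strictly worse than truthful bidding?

7

The deviation hurts exactly when the highest competing bid lies strictly between $3092 and $15355 — underbidding then forfeits a profitable win.
$5464: inside the interval → strictly worse (loss $9891).
$6330: inside the interval → strictly worse (loss $9025).
$3150: inside the interval → strictly worse (loss $12205).
$11964: inside the interval → strictly worse (loss $3391).
$4500: inside the interval → strictly worse (loss $10855).
$9114: inside the interval → strictly worse (loss $6241).
$3858: inside the interval → strictly worse (loss $11497).
Count: 7.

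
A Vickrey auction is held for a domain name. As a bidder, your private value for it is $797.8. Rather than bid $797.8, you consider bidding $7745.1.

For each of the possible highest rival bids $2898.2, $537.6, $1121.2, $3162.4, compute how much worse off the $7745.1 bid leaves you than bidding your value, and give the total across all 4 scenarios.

$4788.4

The deviation costs you only when the competing bid falls strictly between $797.8 and $7745.1; elsewhere both bids give the same outcome.
$2898.2: truthful payoff $0, deviation payoff −$2100.4 → loss $2100.4.
$537.6: outcomes coincide → loss $0.
$1121.2: truthful payoff $0, deviation payoff −$323.4 → loss $323.4.
$3162.4: truthful payoff $0, deviation payoff −$2364.6 → loss $2364.6.
Total loss = $2100.4 + $323.4 + $2364.6 = $4788.4.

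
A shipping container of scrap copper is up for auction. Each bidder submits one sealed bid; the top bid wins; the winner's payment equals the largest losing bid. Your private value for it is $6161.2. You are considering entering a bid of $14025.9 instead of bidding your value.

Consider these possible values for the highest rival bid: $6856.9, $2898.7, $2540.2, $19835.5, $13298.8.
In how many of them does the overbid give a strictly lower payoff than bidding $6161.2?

2

The deviation hurts exactly when the highest competing bid lies strictly between $6161.2 and $14025.9 — overbidding then wins at a price above your value.
$6856.9: inside the interval → strictly worse (loss $695.7).
$2898.7: below both → same outcome either way.
$2540.2: below both → same outcome either way.
$19835.5: above both → same outcome either way.
$13298.8: inside the interval → strictly worse (loss $7137.6).
Count: 2.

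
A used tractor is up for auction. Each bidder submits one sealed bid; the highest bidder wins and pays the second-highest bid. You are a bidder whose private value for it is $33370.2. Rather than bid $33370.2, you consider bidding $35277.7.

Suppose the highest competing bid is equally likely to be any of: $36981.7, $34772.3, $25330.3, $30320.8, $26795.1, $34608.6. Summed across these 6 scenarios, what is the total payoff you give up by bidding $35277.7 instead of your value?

The deviation costs you only when the competing bid falls strictly between $33370.2 and $35277.7; elsewhere both bids give the same outcome.
$36981.7: outcomes coincide → loss $0.
$34772.3: truthful payoff $0, deviation payoff −$1402.1 → loss $1402.1.
$25330.3: outcomes coincide → loss $0.
$30320.8: outcomes coincide → loss $0.
$26795.1: outcomes coincide → loss $0.
$34608.6: truthful payoff $0, deviation payoff −$1238.4 → loss $1238.4.
Total loss = $1402.1 + $1238.4 = $2640.5.

$2640.5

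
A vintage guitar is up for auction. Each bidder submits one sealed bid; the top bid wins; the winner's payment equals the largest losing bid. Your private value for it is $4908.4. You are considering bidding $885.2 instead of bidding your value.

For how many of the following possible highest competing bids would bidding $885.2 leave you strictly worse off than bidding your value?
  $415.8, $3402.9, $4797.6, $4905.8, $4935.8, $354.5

The deviation hurts exactly when the highest competing bid lies strictly between $885.2 and $4908.4 — underbidding then forfeits a profitable win.
$415.8: below both → same outcome either way.
$3402.9: inside the interval → strictly worse (loss $1505.5).
$4797.6: inside the interval → strictly worse (loss $110.8).
$4905.8: inside the interval → strictly worse (loss $2.6).
$4935.8: above both → same outcome either way.
$354.5: below both → same outcome either way.
Count: 3.

3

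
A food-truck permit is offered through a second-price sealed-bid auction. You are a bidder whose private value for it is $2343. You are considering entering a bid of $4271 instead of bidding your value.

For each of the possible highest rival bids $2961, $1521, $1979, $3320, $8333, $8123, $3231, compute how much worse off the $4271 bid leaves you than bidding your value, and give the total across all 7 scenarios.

$2483

The deviation costs you only when the competing bid falls strictly between $2343 and $4271; elsewhere both bids give the same outcome.
$2961: truthful payoff $0, deviation payoff −$618 → loss $618.
$1521: outcomes coincide → loss $0.
$1979: outcomes coincide → loss $0.
$3320: truthful payoff $0, deviation payoff −$977 → loss $977.
$8333: outcomes coincide → loss $0.
$8123: outcomes coincide → loss $0.
$3231: truthful payoff $0, deviation payoff −$888 → loss $888.
Total loss = $618 + $977 + $888 = $2483.
In a second-price auction your bid sets only whether you win, not what you pay, so bidding your true value is weakly dominant.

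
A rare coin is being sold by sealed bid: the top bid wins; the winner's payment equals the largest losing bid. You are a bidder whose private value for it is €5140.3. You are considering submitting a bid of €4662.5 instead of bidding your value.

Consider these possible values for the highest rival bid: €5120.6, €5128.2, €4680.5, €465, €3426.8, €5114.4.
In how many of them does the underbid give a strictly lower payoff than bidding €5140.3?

4

The deviation hurts exactly when the highest competing bid lies strictly between €4662.5 and €5140.3 — underbidding then forfeits a profitable win.
€5120.6: inside the interval → strictly worse (loss €19.7).
€5128.2: inside the interval → strictly worse (loss €12.1).
€4680.5: inside the interval → strictly worse (loss €459.8).
€465: below both → same outcome either way.
€3426.8: below both → same outcome either way.
€5114.4: inside the interval → strictly worse (loss €25.9).
Count: 4.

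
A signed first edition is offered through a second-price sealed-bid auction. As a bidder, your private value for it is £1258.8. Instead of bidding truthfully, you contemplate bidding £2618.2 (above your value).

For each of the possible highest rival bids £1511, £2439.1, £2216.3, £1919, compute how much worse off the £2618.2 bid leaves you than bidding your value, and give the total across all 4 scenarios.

The deviation costs you only when the competing bid falls strictly between £1258.8 and £2618.2; elsewhere both bids give the same outcome.
£1511: truthful payoff £0, deviation payoff −£252.2 → loss £252.2.
£2439.1: truthful payoff £0, deviation payoff −£1180.3 → loss £1180.3.
£2216.3: truthful payoff £0, deviation payoff −£957.5 → loss £957.5.
£1919: truthful payoff £0, deviation payoff −£660.2 → loss £660.2.
Total loss = £252.2 + £1180.3 + £957.5 + £660.2 = £3050.2.

£3050.2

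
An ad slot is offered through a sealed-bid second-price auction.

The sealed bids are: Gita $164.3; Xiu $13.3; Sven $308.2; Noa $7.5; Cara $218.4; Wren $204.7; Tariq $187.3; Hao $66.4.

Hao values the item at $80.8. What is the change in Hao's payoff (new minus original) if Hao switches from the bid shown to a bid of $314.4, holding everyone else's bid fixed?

The highest bid among the other bidders is $308.2; Hao's bid doesn't change that.
Original bid $66.4: Hao is not highest (top rival bid is $308.2); payoff $0.
Alternative bid $314.4: Hao is highest, pays the top rival bid $308.2; payoff $80.8 − $308.2 = −$227.4.
Change in payoff = −$227.4 − ($0) = −$227.4.

−$227.4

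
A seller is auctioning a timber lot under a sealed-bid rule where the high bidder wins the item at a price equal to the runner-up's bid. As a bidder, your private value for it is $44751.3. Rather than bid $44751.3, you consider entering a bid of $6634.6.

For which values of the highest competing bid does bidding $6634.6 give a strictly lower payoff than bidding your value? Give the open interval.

($6634.6, $44751.3)

If the competing bid is below $6634.6, both bids win at the same price — no difference.
If it is above $44751.3, both bids lose — no difference.
If it lies strictly between $6634.6 and $44751.3, bidding your value wins at a price below your value (positive payoff) while bidding $6634.6 loses (payoff 0).
So the deviation strictly hurts on the open interval ($6634.6, $44751.3).
In a second-price auction your bid sets only whether you win, not what you pay, so bidding your true value is weakly dominant.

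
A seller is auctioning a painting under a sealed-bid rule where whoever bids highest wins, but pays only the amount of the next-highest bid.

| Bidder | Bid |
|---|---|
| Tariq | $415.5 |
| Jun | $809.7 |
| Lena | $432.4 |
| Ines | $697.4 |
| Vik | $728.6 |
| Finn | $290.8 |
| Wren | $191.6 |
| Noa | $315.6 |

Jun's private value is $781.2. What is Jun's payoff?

$52.6

Highest bid: Jun at $809.7, so Jun wins.
Second-highest bid: Vik at $728.6 — that is the price the winner pays.
Jun's payoff = value − price = $781.2 − $728.6 = $52.6.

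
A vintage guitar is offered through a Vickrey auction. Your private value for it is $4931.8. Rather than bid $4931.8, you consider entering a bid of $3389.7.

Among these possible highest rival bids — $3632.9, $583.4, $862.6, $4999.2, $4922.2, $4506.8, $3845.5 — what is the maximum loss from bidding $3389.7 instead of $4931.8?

$3632.9: truthful gives $1298.9, deviation gives $0 → loss $1298.9.
$583.4: same outcome either way → loss $0.
$862.6: same outcome either way → loss $0.
$4999.2: same outcome either way → loss $0.
$4922.2: truthful gives $9.6, deviation gives $0 → loss $9.6.
$4506.8: truthful gives $425, deviation gives $0 → loss $425.
$3845.5: truthful gives $1086.3, deviation gives $0 → loss $1086.3.
Maximum loss: $1298.9.

$1298.9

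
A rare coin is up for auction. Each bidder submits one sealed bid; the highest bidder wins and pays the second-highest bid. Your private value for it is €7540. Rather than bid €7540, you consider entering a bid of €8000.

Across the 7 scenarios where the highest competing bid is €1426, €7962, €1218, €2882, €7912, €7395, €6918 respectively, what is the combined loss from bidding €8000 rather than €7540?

€794

The deviation costs you only when the competing bid falls strictly between €7540 and €8000; elsewhere both bids give the same outcome.
€1426: outcomes coincide → loss €0.
€7962: truthful payoff €0, deviation payoff −€422 → loss €422.
€1218: outcomes coincide → loss €0.
€2882: outcomes coincide → loss €0.
€7912: truthful payoff €0, deviation payoff −€372 → loss €372.
€7395: outcomes coincide → loss €0.
€6918: outcomes coincide → loss €0.
Total loss = €422 + €372 = €794.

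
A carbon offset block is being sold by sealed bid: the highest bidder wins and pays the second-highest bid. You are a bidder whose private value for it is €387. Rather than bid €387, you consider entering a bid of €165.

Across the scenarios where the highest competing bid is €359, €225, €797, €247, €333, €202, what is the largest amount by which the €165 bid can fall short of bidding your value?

€359: truthful gives €28, deviation gives €0 → loss €28.
€225: truthful gives €162, deviation gives €0 → loss €162.
€797: same outcome either way → loss €0.
€247: truthful gives €140, deviation gives €0 → loss €140.
€333: truthful gives €54, deviation gives €0 → loss €54.
€202: truthful gives €185, deviation gives €0 → loss €185.
Maximum loss: €185.

€185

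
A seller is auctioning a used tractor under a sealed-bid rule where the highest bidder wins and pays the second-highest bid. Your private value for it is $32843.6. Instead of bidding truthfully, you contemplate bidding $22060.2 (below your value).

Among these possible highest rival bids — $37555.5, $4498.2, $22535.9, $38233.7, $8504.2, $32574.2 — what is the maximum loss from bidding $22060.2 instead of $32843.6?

$10307.7

$37555.5: same outcome either way → loss $0.
$4498.2: same outcome either way → loss $0.
$22535.9: truthful gives $10307.7, deviation gives $0 → loss $10307.7.
$38233.7: same outcome either way → loss $0.
$8504.2: same outcome either way → loss $0.
$32574.2: truthful gives $269.4, deviation gives $0 → loss $269.4.
Maximum loss: $10307.7.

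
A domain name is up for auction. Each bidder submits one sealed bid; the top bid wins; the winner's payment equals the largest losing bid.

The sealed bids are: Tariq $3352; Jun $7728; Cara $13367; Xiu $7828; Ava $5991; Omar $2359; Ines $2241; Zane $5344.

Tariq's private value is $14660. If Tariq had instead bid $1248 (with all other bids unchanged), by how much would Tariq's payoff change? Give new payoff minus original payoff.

The highest bid among the other bidders is $13367; Tariq's bid doesn't change that.
Original bid $3352: Tariq is not highest (top rival bid is $13367); payoff $0.
Alternative bid $1248: Tariq is not highest (top rival bid is $13367); payoff $0.
Change in payoff = $0 − ($0) = $0.

$0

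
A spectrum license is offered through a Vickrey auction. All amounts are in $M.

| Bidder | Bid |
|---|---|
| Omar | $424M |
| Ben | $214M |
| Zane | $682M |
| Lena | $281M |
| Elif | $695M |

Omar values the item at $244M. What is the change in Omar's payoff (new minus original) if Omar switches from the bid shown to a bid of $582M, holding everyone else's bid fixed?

The highest bid among the other bidders is $695M; Omar's bid doesn't change that.
Original bid $424M: Omar is not highest (top rival bid is $695M); payoff $0M.
Alternative bid $582M: Omar is not highest (top rival bid is $695M); payoff $0M.
Change in payoff = $0M − ($0M) = $0M.

$0M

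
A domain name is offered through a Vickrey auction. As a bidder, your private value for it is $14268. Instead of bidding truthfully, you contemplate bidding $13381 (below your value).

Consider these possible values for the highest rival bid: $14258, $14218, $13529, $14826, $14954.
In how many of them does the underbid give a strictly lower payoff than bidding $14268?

The deviation hurts exactly when the highest competing bid lies strictly between $13381 and $14268 — underbidding then forfeits a profitable win.
$14258: inside the interval → strictly worse (loss $10).
$14218: inside the interval → strictly worse (loss $50).
$13529: inside the interval → strictly worse (loss $739).
$14826: above both → same outcome either way.
$14954: above both → same outcome either way.
Count: 3.

3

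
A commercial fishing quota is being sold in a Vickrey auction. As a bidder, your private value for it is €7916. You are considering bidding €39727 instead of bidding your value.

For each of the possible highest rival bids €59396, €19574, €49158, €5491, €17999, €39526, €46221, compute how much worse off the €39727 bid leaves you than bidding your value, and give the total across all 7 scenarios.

€53351

The deviation costs you only when the competing bid falls strictly between €7916 and €39727; elsewhere both bids give the same outcome.
€59396: outcomes coincide → loss €0.
€19574: truthful payoff €0, deviation payoff −€11658 → loss €11658.
€49158: outcomes coincide → loss €0.
€5491: outcomes coincide → loss €0.
€17999: truthful payoff €0, deviation payoff −€10083 → loss €10083.
€39526: truthful payoff €0, deviation payoff −€31610 → loss €31610.
€46221: outcomes coincide → loss €0.
Total loss = €11658 + €10083 + €31610 = €53351.
Because the price is fixed by the runner-up's bid, deviating from your value can only change a good outcome into a bad one — never the reverse.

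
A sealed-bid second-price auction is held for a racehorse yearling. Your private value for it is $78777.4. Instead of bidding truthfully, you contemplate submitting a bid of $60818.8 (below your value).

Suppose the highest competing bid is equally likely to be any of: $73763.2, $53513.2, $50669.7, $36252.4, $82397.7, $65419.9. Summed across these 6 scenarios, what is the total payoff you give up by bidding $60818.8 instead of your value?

The deviation costs you only when the competing bid falls strictly between $60818.8 and $78777.4; elsewhere both bids give the same outcome.
$73763.2: truthful payoff $5014.2, deviation payoff $0 → loss $5014.2.
$53513.2: outcomes coincide → loss $0.
$50669.7: outcomes coincide → loss $0.
$36252.4: outcomes coincide → loss $0.
$82397.7: outcomes coincide → loss $0.
$65419.9: truthful payoff $13357.5, deviation payoff $0 → loss $13357.5.
Total loss = $5014.2 + $13357.5 = $18371.7.

$18371.7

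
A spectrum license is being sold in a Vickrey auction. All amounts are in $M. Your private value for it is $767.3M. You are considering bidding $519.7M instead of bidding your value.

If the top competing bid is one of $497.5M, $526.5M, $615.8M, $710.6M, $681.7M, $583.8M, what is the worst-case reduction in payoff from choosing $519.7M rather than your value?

$240.8M

$497.5M: same outcome either way → loss $0M.
$526.5M: truthful gives $240.8M, deviation gives $0M → loss $240.8M.
$615.8M: truthful gives $151.5M, deviation gives $0M → loss $151.5M.
$710.6M: truthful gives $56.7M, deviation gives $0M → loss $56.7M.
$681.7M: truthful gives $85.6M, deviation gives $0M → loss $85.6M.
$583.8M: truthful gives $183.5M, deviation gives $0M → loss $183.5M.
Maximum loss: $240.8M.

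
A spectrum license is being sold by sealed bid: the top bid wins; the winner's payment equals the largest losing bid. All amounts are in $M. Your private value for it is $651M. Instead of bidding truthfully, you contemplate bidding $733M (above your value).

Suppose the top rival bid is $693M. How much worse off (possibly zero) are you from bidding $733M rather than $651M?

Bidding your value $651M: you lose (since $651M < $693M). Payoff $0M.
Bidding $733M: you win and pay $693M. Payoff $651M − $693M = −$42M.
The competing bid $693M lies between your value and your inflated bid, so overbidding wins an item priced above your value.
Loss from deviating = $0M − (−$42M) = $42M.
Truthful bidding weakly dominates here: raising your bid can only win items priced above your value, and lowering it can only forfeit items priced below.

$42M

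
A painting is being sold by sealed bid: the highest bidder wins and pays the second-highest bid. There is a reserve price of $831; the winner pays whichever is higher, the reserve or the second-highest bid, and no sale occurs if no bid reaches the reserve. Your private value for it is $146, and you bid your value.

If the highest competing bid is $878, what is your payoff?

Your bid $146 is below the highest competing bid $878, so you lose. Payoff $0.

$0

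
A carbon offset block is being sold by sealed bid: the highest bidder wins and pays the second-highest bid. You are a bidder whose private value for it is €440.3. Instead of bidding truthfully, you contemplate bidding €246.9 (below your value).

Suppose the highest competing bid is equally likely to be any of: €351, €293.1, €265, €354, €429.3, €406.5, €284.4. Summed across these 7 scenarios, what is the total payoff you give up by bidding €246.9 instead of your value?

The deviation costs you only when the competing bid falls strictly between €246.9 and €440.3; elsewhere both bids give the same outcome.
€351: truthful payoff €89.3, deviation payoff €0 → loss €89.3.
€293.1: truthful payoff €147.2, deviation payoff €0 → loss €147.2.
€265: truthful payoff €175.3, deviation payoff €0 → loss €175.3.
€354: truthful payoff €86.3, deviation payoff €0 → loss €86.3.
€429.3: truthful payoff €11, deviation payoff €0 → loss €11.
€406.5: truthful payoff €33.8, deviation payoff €0 → loss €33.8.
€284.4: truthful payoff €155.9, deviation payoff €0 → loss €155.9.
Total loss = €89.3 + €147.2 + €175.3 + €86.3 + €11 + €33.8 + €155.9 = €698.8.

€698.8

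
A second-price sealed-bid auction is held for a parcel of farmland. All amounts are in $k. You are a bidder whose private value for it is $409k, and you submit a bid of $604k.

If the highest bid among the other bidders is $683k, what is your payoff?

Your bid $604k is below the highest competing bid $683k, so you lose.
A losing bidder pays nothing and receives nothing: payoff = $0k.

$0k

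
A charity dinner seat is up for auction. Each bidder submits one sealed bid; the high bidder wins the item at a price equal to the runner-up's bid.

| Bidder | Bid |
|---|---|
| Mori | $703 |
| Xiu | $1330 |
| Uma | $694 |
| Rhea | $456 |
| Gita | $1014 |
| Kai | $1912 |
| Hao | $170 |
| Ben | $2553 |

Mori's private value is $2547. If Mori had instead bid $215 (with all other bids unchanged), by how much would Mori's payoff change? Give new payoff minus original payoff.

The highest bid among the other bidders is $2553; Mori's bid doesn't change that.
Original bid $703: Mori is not highest (top rival bid is $2553); payoff $0.
Alternative bid $215: Mori is not highest (top rival bid is $2553); payoff $0.
Change in payoff = $0 − ($0) = $0.

$0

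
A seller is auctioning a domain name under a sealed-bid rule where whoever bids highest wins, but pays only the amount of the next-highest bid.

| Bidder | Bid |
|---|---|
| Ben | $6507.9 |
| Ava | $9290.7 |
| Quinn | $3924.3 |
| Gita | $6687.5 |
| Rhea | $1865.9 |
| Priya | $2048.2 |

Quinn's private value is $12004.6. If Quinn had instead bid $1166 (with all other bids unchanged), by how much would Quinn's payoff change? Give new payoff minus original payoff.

The highest bid among the other bidders is $9290.7; Quinn's bid doesn't change that.
Original bid $3924.3: Quinn is not highest (top rival bid is $9290.7); payoff $0.
Alternative bid $1166: Quinn is not highest (top rival bid is $9290.7); payoff $0.
Change in payoff = $0 − ($0) = $0.

$0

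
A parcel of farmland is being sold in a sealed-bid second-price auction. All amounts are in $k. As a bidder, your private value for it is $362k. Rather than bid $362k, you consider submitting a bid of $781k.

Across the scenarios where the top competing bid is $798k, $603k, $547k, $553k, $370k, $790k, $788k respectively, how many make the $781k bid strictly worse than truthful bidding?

4

The deviation hurts exactly when the highest competing bid lies strictly between $362k and $781k — overbidding then wins at a price above your value.
$798k: above both → same outcome either way.
$603k: inside the interval → strictly worse (loss $241k).
$547k: inside the interval → strictly worse (loss $185k).
$553k: inside the interval → strictly worse (loss $191k).
$370k: inside the interval → strictly worse (loss $8k).
$790k: above both → same outcome either way.
$788k: above both → same outcome either way.
Count: 4.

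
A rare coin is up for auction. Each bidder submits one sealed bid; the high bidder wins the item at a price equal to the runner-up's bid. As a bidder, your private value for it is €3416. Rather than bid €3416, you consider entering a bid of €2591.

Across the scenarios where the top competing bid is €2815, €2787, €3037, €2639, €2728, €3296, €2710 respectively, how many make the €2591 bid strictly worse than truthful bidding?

The deviation hurts exactly when the highest competing bid lies strictly between €2591 and €3416 — underbidding then forfeits a profitable win.
€2815: inside the interval → strictly worse (loss €601).
€2787: inside the interval → strictly worse (loss €629).
€3037: inside the interval → strictly worse (loss €379).
€2639: inside the interval → strictly worse (loss €777).
€2728: inside the interval → strictly worse (loss €688).
€3296: inside the interval → strictly worse (loss €120).
€2710: inside the interval → strictly worse (loss €706).
Count: 7.

7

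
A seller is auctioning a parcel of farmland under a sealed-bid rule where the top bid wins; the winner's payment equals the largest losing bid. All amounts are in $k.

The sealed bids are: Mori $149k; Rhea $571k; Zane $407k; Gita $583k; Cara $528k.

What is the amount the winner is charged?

Highest bid: Gita at $583k, so Gita wins.
Second-highest bid: Rhea at $571k — that is the price the winner pays.

$571k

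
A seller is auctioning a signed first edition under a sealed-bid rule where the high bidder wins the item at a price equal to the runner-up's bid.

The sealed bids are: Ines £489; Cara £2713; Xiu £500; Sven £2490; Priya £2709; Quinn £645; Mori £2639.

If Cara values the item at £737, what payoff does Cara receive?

−£1972

Highest bid: Cara at £2713, so Cara wins.
Second-highest bid: Priya at £2709 — that is the price the winner pays.
Cara's payoff = value − price = £737 − £2709 = −£1972.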